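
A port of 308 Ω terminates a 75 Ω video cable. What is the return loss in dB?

RL ≈ 4.32 dB

Γ = (308 − 75)/(308 + 75) = 0.608
RL = −20·log₁₀|Γ| = −20·log₁₀(0.608)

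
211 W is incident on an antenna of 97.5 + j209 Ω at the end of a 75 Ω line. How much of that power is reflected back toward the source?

P_reflected ≈ 127 W

|Γ| = |(22.5 + j209)/(172.5 + j209)| = 0.776
|Γ|² = 0.602
P_refl = |Γ|²·P_inc = 127 W, P_del = (1 − |Γ|²)·P_inc = 84 W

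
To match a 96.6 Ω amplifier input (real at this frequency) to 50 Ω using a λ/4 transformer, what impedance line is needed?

Z_qwt = √(Z_0·R_L) = √(50 × 96.6) = √4830

Z_qwt ≈ 69.5 Ω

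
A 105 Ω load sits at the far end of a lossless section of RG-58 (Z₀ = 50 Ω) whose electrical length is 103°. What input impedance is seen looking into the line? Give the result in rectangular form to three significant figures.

tan(βl) = tan(103°) = -4.33
Z_in = Z_0·(Z_L + jZ_0·tanβl)/(Z_0 + jZ_L·tanβl)
     = 50·(105 − j217)/(50 − j455)

Z_in ≈ 24.8 + j8.82 Ω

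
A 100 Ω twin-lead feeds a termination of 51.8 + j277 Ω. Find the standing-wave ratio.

VSWR ≈ 17.2

Γ = (Z_L − Z_0)/(Z_L + Z_0) = (-48.2 + j277)/(151.8 + j277)
|Γ| = 281/316 = 0.89
VSWR = (1 + |Γ|)/(1 − |Γ|) = 1.89/0.11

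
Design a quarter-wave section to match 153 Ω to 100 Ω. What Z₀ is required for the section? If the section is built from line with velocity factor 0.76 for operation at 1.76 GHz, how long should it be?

Z_qwt = √(Z_0·R_L) = √(100 × 153) = √15300
λ = 0.76·c/f = 0.13 m, so l = λ/4 = 0.0324 m

Z_qwt ≈ 124 Ω; length ≈ 3.24 cm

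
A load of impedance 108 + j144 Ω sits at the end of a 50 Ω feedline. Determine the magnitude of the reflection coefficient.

|Γ| ≈ 0.726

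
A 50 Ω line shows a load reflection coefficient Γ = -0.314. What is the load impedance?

Z_L ≈ 26.1 Ω

Z_L = Z_0·(1 + Γ)/(1 − Γ) = 50·(0.686)/(1.31)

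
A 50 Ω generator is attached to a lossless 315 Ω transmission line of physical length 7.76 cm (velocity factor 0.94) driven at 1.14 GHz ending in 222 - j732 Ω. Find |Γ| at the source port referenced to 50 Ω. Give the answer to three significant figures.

|Γ| ≈ 0.938

λ = v/f = 0.94·c / 1.14 GHz = 0.247 m
βl = 2π·l/λ = 2π × 0.314 = 113°
tan(βl) = -2.36
Z_in = Z_0·(Z_L + jZ_0·tanβl)/(Z_0 + jZ_L·tanβl) = 63.7 + j305 Ω
Γ_s = (Z_in − Z_s)/(Z_in + Z_s) = (13.7 + j305)/(114 + j305), |Γ_s| = 0.938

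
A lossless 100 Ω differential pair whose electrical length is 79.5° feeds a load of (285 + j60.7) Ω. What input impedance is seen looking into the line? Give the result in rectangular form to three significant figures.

Z_in ≈ 35.5 − j23.8 Ω

tan(βl) = tan(79.5°) = 5.4
Z_in = Z_0·(Z_L + jZ_0·tanβl)/(Z_0 + jZ_L·tanβl)
     = 100·(285 + j600)/(-228 + j1540)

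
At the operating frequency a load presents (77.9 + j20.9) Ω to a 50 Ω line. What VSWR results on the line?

Γ = (Z_L − Z_0)/(Z_L + Z_0) = (27.9 + j20.9)/(127.9 + j20.9)
|Γ| = 34.9/130 = 0.269
VSWR = (1 + |Γ|)/(1 − |Γ|) = 1.27/0.731

VSWR ≈ 1.74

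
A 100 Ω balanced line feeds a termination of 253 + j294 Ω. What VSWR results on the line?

VSWR ≈ 6.18

Γ = (Z_L − Z_0)/(Z_L + Z_0) = (153 + j294)/(353 + j294)
|Γ| = 331/459 = 0.721
VSWR = (1 + |Γ|)/(1 − |Γ|) = 1.72/0.279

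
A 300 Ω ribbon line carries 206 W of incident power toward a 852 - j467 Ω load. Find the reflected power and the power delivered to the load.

P_reflected ≈ 69.7 W; P_delivered ≈ 136 W

|Γ| = |(552 − j467)/(1152 − j467)| = 0.582
|Γ|² = 0.338
P_refl = |Γ|²·P_inc = 69.7 W, P_del = (1 − |Γ|²)·P_inc = 136 W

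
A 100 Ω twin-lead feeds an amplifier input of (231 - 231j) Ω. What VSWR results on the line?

VSWR ≈ 4.85

Γ = (Z_L − Z_0)/(Z_L + Z_0) = (131 − j231)/(331 − j231)
|Γ| = 266/404 = 0.658
VSWR = (1 + |Γ|)/(1 − |Γ|) = 1.66/0.342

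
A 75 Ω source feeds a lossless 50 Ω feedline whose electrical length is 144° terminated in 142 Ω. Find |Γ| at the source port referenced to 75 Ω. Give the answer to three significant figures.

|Γ| ≈ 0.471

tan(βl) = -0.727
Z_in = Z_0·(Z_L + jZ_0·tanβl)/(Z_0 + jZ_L·tanβl) = 41.3 + j48.8 Ω
Γ_s = (Z_in − Z_s)/(Z_in + Z_s) = (-33.7 + j48.8)/(116 + j48.8), |Γ_s| = 0.471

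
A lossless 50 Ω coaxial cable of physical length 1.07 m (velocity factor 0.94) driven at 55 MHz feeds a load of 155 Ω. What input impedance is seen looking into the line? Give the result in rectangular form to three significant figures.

λ = v/f = 0.94·c / 55 MHz = 5.13 m
βl = 2π·l/λ = 2π × 0.209 = 75.1°
tan(βl) = tan(75.1°) = 3.77
Z_in = Z_0·(Z_L + jZ_0·tanβl)/(Z_0 + jZ_L·tanβl)
     = 50·(155 + j188)/(50 + j584)

Z_in ≈ 17.1 − j11.8 Ω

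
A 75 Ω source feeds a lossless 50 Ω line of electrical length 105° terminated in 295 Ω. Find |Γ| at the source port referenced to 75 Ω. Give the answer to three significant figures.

|Γ| ≈ 0.79

tan(βl) = -3.73
Z_in = Z_0·(Z_L + jZ_0·tanβl)/(Z_0 + jZ_L·tanβl) = 9.06 + j13 Ω
Γ_s = (Z_in − Z_s)/(Z_in + Z_s) = (-65.9 + j13)/(84.1 + j13), |Γ_s| = 0.79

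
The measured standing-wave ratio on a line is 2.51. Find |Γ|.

|Γ| ≈ 0.43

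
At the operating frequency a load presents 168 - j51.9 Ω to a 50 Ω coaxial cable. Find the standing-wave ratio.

Γ = (Z_L − Z_0)/(Z_L + Z_0) = (118 − j51.9)/(218 − j51.9)
|Γ| = 129/224 = 0.575
VSWR = (1 + |Γ|)/(1 − |Γ|) = 1.58/0.425

VSWR ≈ 3.71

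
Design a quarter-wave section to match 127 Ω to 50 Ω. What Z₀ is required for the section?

Z_qwt ≈ 79.7 Ω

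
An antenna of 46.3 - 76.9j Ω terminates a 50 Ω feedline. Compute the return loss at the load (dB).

RL ≈ 4.09 dB

Γ = (-3.7 − j76.9)/(96.3 − j76.9), |Γ| = 0.625
RL = −20·log₁₀|Γ| = −20·log₁₀(0.625)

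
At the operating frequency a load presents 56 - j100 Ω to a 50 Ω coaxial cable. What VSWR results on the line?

Γ = (Z_L − Z_0)/(Z_L + Z_0) = (6 − j100)/(106 − j100)
|Γ| = 100/146 = 0.687
VSWR = (1 + |Γ|)/(1 − |Γ|) = 1.69/0.313

VSWR ≈ 5.4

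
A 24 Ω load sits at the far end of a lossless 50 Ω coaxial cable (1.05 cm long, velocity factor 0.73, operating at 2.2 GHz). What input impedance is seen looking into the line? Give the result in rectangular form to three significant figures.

Z_in ≈ 33.9 + j26.3 Ω

λ = v/f = 0.73·c / 2.2 GHz = 0.0995 m
βl = 2π·l/λ = 2π × 0.105 = 38°
tan(βl) = tan(38°) = 0.781
Z_in = Z_0·(Z_L + jZ_0·tanβl)/(Z_0 + jZ_L·tanβl)
     = 50·(24 + j39)/(50 + j18.7)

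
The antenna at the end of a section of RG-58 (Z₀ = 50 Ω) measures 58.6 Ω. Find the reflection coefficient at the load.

Γ = (Z_L − Z_0)/(Z_L + Z_0) = (58.6 − 50)/(58.6 + 50) = 8.6/108.6

Γ = 0.0792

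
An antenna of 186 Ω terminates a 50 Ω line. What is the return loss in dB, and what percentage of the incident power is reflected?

RL ≈ 4.79 dB; 33.2% of incident power reflected

Γ = (186 − 50)/(186 + 50) = 0.576
RL = −20·log₁₀(0.576) = 4.79 dB
P_refl/P_inc = |Γ|² = 0.332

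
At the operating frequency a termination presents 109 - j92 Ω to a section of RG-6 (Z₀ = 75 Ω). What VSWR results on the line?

VSWR ≈ 2.82

Γ = (Z_L − Z_0)/(Z_L + Z_0) = (34 − j92)/(184 − j92)
|Γ| = 98.1/206 = 0.477
VSWR = (1 + |Γ|)/(1 − |Γ|) = 1.48/0.523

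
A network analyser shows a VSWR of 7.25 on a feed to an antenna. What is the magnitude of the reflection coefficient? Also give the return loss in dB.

|Γ| ≈ 0.758; return loss ≈ 2.41 dB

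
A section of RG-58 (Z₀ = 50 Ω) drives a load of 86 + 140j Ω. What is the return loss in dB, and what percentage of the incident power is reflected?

RL ≈ 2.61 dB; 54.9% of incident power reflected

Γ = (36 + j140)/(136 + j140), |Γ| = 0.741
RL = −20·log₁₀(0.741) = 2.61 dB
P_refl/P_inc = |Γ|² = 0.549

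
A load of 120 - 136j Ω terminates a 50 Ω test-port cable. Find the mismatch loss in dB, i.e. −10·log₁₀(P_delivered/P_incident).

Γ = (70 − j136)/(170 − j136), |Γ| = 0.703
|Γ|² = 0.494, so P_del/P_inc = 1 − |Γ|² = 0.506
ML = −10·log₁₀(1 − |Γ|²)

mismatch loss ≈ 2.96 dB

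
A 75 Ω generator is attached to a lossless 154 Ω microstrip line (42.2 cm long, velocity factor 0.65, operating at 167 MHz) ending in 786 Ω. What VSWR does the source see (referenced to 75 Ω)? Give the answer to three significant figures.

VSWR ≈ 5.91

λ = v/f = 0.65·c / 167 MHz = 1.17 m
βl = 2π·l/λ = 2π × 0.361 = 130°
tan(βl) = -1.19
Z_in = Z_0·(Z_L + jZ_0·tanβl)/(Z_0 + jZ_L·tanβl) = 50.2 + j121 Ω
Γ_s = (Z_in − Z_s)/(Z_in + Z_s) = (-24.8 + j121)/(125 + j121), |Γ_s| = 0.711
VSWR = (1 + |Γ_s|)/(1 − |Γ_s|)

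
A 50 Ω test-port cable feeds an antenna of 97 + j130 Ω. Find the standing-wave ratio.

Γ = (Z_L − Z_0)/(Z_L + Z_0) = (47 + j130)/(147 + j130)
|Γ| = 138/196 = 0.704
VSWR = (1 + |Γ|)/(1 − |Γ|) = 1.7/0.296

VSWR ≈ 5.77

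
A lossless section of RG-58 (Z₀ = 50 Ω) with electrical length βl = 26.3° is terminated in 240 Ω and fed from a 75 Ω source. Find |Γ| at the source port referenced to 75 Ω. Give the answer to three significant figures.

|Γ| ≈ 0.601

tan(βl) = 0.494
Z_in = Z_0·(Z_L + jZ_0·tanβl)/(Z_0 + jZ_L·tanβl) = 45.1 − j82.2 Ω
Γ_s = (Z_in − Z_s)/(Z_in + Z_s) = (-29.9 − j82.2)/(120 − j82.2), |Γ_s| = 0.601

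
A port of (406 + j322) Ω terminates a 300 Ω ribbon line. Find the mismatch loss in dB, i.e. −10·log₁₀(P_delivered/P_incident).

Γ = (106 + j322)/(706 + j322), |Γ| = 0.437
|Γ|² = 0.191, so P_del/P_inc = 1 − |Γ|² = 0.809
ML = −10·log₁₀(1 − |Γ|²)

mismatch loss ≈ 0.92 dB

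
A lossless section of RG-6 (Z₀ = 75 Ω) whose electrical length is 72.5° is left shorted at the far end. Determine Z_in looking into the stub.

tan(βl) = 3.17
For a shorted stub, Z_in = jZ_0·tan(βl)

Z_in ≈ +j238 Ω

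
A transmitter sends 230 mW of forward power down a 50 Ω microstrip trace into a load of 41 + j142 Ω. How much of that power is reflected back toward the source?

P_reflected ≈ 164 mW

|Γ| = |(-9 + j142)/(91 + j142)| = 0.844
|Γ|² = 0.712
P_refl = |Γ|²·P_inc = 164 mW, P_del = (1 − |Γ|²)·P_inc = 66.3 mW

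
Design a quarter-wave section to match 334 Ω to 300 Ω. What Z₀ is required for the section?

Z_qwt ≈ 317 Ω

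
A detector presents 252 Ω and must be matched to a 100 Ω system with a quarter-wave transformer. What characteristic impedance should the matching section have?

Z_qwt ≈ 159 Ω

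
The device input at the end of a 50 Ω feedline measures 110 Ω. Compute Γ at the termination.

Γ = (Z_L − Z_0)/(Z_L + Z_0) = (110 − 50)/(110 + 50) = 60/160

Γ = 0.375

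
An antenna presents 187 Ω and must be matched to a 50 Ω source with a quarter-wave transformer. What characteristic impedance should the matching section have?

Z_qwt = √(Z_0·R_L) = √(50 × 187) = √9350

Z_qwt ≈ 96.7 Ω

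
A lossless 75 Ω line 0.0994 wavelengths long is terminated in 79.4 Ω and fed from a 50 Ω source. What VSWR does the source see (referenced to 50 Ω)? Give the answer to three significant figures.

βl = 2π × 0.0994 = 35.8°
tan(βl) = 0.721
Z_in = Z_0·(Z_L + jZ_0·tanβl)/(Z_0 + jZ_L·tanβl) = 76.3 − j4.13 Ω
Γ_s = (Z_in − Z_s)/(Z_in + Z_s) = (26.3 − j4.13)/(126 − j4.13), |Γ_s| = 0.21
VSWR = (1 + |Γ_s|)/(1 − |Γ_s|)

VSWR ≈ 1.53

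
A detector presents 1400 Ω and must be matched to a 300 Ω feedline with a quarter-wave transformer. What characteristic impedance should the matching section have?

Z_qwt = √(Z_0·R_L) = √(300 × 1400) = √420000

Z_qwt ≈ 648 Ω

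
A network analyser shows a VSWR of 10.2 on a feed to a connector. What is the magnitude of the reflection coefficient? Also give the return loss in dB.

|Γ| = (S − 1)/(S + 1) = (10.2 − 1)/(10.2 + 1) = 9.2/11.2
RL = −20·log₁₀|Γ| = −20·log₁₀(0.821)

|Γ| ≈ 0.821; return loss ≈ 1.71 dB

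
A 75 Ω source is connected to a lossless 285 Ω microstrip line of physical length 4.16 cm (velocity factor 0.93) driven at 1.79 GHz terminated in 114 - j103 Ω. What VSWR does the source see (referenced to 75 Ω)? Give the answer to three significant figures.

VSWR ≈ 10.2

λ = v/f = 0.93·c / 1.79 GHz = 0.156 m
βl = 2π·l/λ = 2π × 0.267 = 96.1°
tan(βl) = -9.38
Z_in = Z_0·(Z_L + jZ_0·tanβl)/(Z_0 + jZ_L·tanβl) = 513 + j357 Ω
Γ_s = (Z_in − Z_s)/(Z_in + Z_s) = (438 + j357)/(588 + j357), |Γ_s| = 0.821
VSWR = (1 + |Γ_s|)/(1 − |Γ_s|)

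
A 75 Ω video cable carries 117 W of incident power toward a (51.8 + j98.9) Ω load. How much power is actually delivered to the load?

|Γ| = |(-23.2 + j98.9)/(126.8 + j98.9)| = 0.632
|Γ|² = 0.399
P_refl = |Γ|²·P_inc = 46.7 W, P_del = (1 − |Γ|²)·P_inc = 70.3 W

P_delivered ≈ 70.3 W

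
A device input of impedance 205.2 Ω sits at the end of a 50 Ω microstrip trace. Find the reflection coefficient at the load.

Γ = 0.608

Γ = (Z_L − Z_0)/(Z_L + Z_0) = (205.2 − 50)/(205.2 + 50) = 155.2/255.2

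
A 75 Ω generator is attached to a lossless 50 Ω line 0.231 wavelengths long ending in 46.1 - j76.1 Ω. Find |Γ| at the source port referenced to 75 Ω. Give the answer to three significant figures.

|Γ| ≈ 0.715

βl = 2π × 0.231 = 83.2°
tan(βl) = 8.34
Z_in = Z_0·(Z_L + jZ_0·tanβl)/(Z_0 + jZ_L·tanβl) = 13.2 + j17.5 Ω
Γ_s = (Z_in − Z_s)/(Z_in + Z_s) = (-61.8 + j17.5)/(88.2 + j17.5), |Γ_s| = 0.715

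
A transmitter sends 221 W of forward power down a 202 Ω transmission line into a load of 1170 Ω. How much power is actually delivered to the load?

P_delivered ≈ 111 W

Γ = (1170 − 202)/(1170 + 202) = 0.706
|Γ|² = 0.498
P_refl = |Γ|²·P_inc = 110 W, P_del = (1 − |Γ|²)·P_inc = 111 W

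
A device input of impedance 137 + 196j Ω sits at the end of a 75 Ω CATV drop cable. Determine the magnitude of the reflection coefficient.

Γ = (Z_L − Z_0)/(Z_L + Z_0) = (62 + j196)/(212 + j196)
|Γ| = 206/289

|Γ| ≈ 0.712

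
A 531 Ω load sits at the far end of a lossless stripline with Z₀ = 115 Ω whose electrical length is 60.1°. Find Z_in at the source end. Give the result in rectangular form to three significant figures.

Z_in ≈ 32.6 − j62.1 Ω

tan(βl) = tan(60.1°) = 1.74
Z_in = Z_0·(Z_L + jZ_0·tanβl)/(Z_0 + jZ_L·tanβl)
     = 115·(531 + j200)/(115 + j923)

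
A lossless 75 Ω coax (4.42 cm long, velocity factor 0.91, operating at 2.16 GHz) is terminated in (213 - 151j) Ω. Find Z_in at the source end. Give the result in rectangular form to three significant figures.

Z_in ≈ 33.4 + j69.4 Ω

λ = v/f = 0.91·c / 2.16 GHz = 0.126 m
βl = 2π·l/λ = 2π × 0.35 = 126°
tan(βl) = tan(126°) = -1.38
Z_in = Z_0·(Z_L + jZ_0·tanβl)/(Z_0 + jZ_L·tanβl)
     = 75·(213 − j255)/(-134 − j294)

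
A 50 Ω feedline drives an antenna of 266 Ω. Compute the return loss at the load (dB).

Γ = (266 − 50)/(266 + 50) = 0.684
RL = −20·log₁₀|Γ| = −20·log₁₀(0.684)

RL ≈ 3.3 dB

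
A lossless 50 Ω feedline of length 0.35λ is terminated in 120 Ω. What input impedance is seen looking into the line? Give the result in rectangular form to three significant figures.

Z_in ≈ 29.2 + j27.5 Ω

βl = 2π × 0.35 = 126°
tan(βl) = tan(126°) = -1.38
Z_in = Z_0·(Z_L + jZ_0·tanβl)/(Z_0 + jZ_L·tanβl)
     = 50·(120 − j68.8)/(50 − j165)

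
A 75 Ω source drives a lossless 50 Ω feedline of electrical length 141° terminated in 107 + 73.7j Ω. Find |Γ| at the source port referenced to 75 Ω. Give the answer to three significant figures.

|Γ| ≈ 0.6

tan(βl) = -0.81
Z_in = Z_0·(Z_L + jZ_0·tanβl)/(Z_0 + jZ_L·tanβl) = 22.7 + j33 Ω
Γ_s = (Z_in − Z_s)/(Z_in + Z_s) = (-52.3 + j33)/(97.7 + j33), |Γ_s| = 0.6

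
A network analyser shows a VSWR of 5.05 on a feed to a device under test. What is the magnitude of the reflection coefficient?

|Γ| = (S − 1)/(S + 1) = (5.05 − 1)/(5.05 + 1) = 4.05/6.05

|Γ| ≈ 0.669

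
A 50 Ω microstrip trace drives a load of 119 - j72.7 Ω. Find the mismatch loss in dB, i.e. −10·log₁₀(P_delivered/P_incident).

mismatch loss ≈ 1.53 dB

Γ = (69 − j72.7)/(169 − j72.7), |Γ| = 0.545
|Γ|² = 0.297, so P_del/P_inc = 1 − |Γ|² = 0.703
ML = −10·log₁₀(1 − |Γ|²)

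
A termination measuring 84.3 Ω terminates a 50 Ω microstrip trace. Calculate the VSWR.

VSWR ≈ 1.69

Γ = (84.3 − 50)/(84.3 + 50) = 0.255
VSWR = (1 + 0.255)/(1 − 0.255)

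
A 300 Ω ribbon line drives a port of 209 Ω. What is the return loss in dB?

Γ = (209 − 300)/(209 + 300) = -0.179
RL = −20·log₁₀|Γ| = −20·log₁₀(0.179)

RL ≈ 15 dB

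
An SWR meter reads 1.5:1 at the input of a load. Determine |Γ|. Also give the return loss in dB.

|Γ| ≈ 0.2; return loss ≈ 14 dB

|Γ| = (S − 1)/(S + 1) = (1.5 − 1)/(1.5 + 1) = 0.5/2.5
RL = −20·log₁₀|Γ| = −20·log₁₀(0.2)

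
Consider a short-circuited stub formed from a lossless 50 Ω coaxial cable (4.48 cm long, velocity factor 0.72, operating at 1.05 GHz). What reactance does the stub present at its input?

λ = v/f = 0.72·c / 1.05 GHz = 0.206 m
βl = 2π·l/λ = 2π × 0.218 = 78.4°
tan(βl) = 4.87
For a short-circuited stub, Z_in = jZ_0·tan(βl)

X_in ≈ 244 Ω (inductive)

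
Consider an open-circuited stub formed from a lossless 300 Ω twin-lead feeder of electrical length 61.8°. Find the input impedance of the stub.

Z_in ≈ −j161 Ω

tan(βl) = 1.86
For an open-circuited stub, Z_in = −jZ_0·cot(βl) = −jZ_0/tan(βl)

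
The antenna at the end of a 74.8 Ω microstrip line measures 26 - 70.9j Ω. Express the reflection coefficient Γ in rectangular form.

Γ ≈ 0.0071 − j0.698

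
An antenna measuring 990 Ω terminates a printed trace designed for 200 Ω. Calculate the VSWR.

VSWR ≈ 4.95

Γ = (990 − 200)/(990 + 200) = 0.664
VSWR = (1 + 0.664)/(1 − 0.664)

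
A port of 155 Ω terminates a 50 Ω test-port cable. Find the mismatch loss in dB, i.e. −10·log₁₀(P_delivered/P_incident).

Γ = (155 − 50)/(155 + 50) = 0.512
|Γ|² = 0.262, so P_del/P_inc = 1 − |Γ|² = 0.738
ML = −10·log₁₀(1 − |Γ|²)

mismatch loss ≈ 1.32 dB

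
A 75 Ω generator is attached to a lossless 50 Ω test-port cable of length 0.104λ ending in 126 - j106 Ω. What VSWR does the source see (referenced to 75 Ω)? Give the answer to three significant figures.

βl = 2π × 0.104 = 37.4°
tan(βl) = 0.766
Z_in = Z_0·(Z_L + jZ_0·tanβl)/(Z_0 + jZ_L·tanβl) = 18.8 − j39.7 Ω
Γ_s = (Z_in − Z_s)/(Z_in + Z_s) = (-56.2 − j39.7)/(93.8 − j39.7), |Γ_s| = 0.675
VSWR = (1 + |Γ_s|)/(1 − |Γ_s|)

VSWR ≈ 5.15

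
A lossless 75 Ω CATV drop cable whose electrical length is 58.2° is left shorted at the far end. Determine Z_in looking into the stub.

tan(βl) = 1.61
For a shorted stub, Z_in = jZ_0·tan(βl)

Z_in ≈ +j121 Ω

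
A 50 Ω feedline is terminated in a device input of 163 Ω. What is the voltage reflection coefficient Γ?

Γ = (Z_L − Z_0)/(Z_L + Z_0) = (163 − 50)/(163 + 50) = 113/213

Γ = 0.531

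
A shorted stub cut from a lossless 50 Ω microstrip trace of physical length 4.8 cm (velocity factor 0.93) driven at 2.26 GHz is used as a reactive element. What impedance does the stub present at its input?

λ = v/f = 0.93·c / 2.26 GHz = 0.123 m
βl = 2π·l/λ = 2π × 0.389 = 140°
tan(βl) = -0.84
For a shorted stub, Z_in = jZ_0·tan(βl)

Z_in ≈ −j42 Ω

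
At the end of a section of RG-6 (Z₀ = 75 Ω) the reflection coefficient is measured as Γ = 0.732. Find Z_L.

Z_L ≈ 485 Ω

Z_L = Z_0·(1 + Γ)/(1 − Γ) = 75·(1.73)/(0.268)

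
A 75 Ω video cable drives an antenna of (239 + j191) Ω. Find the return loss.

Γ = (164 + j191)/(314 + j191), |Γ| = 0.685
RL = −20·log₁₀|Γ| = −20·log₁₀(0.685)

RL ≈ 3.29 dB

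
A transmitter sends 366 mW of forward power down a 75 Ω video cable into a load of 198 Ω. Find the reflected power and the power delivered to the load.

Γ = (198 − 75)/(198 + 75) = 0.451
|Γ|² = 0.203
P_refl = |Γ|²·P_inc = 74.3 mW, P_del = (1 − |Γ|²)·P_inc = 292 mW

P_reflected ≈ 74.3 mW; P_delivered ≈ 292 mW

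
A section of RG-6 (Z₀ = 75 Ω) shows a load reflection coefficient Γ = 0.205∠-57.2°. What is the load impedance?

Z_L = Z_0·(1 + Γ)/(1 − Γ) = 75·(1.11 − j0.172)/(0.889 + j0.172)

Z_L ≈ 87.6 − j31.5 Ω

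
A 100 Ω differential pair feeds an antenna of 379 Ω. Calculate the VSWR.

VSWR ≈ 3.79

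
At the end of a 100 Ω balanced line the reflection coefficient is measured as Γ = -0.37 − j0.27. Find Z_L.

Z_L ≈ 40.5 − j27.7 Ω

Z_L = Z_0·(1 + Γ)/(1 − Γ) = 100·(0.63 − j0.27)/(1.37 + j0.27)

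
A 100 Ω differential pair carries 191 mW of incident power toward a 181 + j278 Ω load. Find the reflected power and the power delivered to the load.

|Γ| = |(81 + j278)/(281 + j278)| = 0.733
|Γ|² = 0.537
P_refl = |Γ|²·P_inc = 102 mW, P_del = (1 − |Γ|²)·P_inc = 88.5 mW

P_reflected ≈ 102 mW; P_delivered ≈ 88.5 mW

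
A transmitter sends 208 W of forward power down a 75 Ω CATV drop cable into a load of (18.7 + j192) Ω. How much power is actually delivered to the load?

P_delivered ≈ 25.6 W

|Γ| = |(-56.3 + j192)/(93.7 + j192)| = 0.937
|Γ|² = 0.877
P_refl = |Γ|²·P_inc = 182 W, P_del = (1 − |Γ|²)·P_inc = 25.6 W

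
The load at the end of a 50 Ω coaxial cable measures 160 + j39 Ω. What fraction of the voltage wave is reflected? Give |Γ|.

Γ = (Z_L − Z_0)/(Z_L + Z_0) = (110 + j39)/(210 + j39)
|Γ| = 117/214

|Γ| ≈ 0.546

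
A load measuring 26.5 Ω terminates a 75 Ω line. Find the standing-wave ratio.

VSWR ≈ 2.83

Γ = (26.5 − 75)/(26.5 + 75) = -0.478
VSWR = (1 + 0.478)/(1 − 0.478)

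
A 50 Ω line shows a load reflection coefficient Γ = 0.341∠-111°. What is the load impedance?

Z_L = Z_0·(1 + Γ)/(1 − Γ) = 50·(0.878 − j0.318)/(1.12 + j0.318)

Z_L ≈ 32.5 − j23.4 Ω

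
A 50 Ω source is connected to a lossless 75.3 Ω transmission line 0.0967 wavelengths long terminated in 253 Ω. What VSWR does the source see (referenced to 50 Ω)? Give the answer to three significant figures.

βl = 2π × 0.0967 = 34.8°
tan(βl) = 0.695
Z_in = Z_0·(Z_L + jZ_0·tanβl)/(Z_0 + jZ_L·tanβl) = 58.1 − j83.4 Ω
Γ_s = (Z_in − Z_s)/(Z_in + Z_s) = (8.12 − j83.4)/(108 − j83.4), |Γ_s| = 0.614
VSWR = (1 + |Γ_s|)/(1 − |Γ_s|)

VSWR ≈ 4.18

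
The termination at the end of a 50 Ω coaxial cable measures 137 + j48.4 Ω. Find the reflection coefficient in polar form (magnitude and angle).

Γ ≈ 0.515 ∠ 14.6°

Γ = (Z_L − Z_0)/(Z_L + Z_0) = (87 + j48.4)/(187 + j48.4)
|Γ| = 99.6/193 = 0.515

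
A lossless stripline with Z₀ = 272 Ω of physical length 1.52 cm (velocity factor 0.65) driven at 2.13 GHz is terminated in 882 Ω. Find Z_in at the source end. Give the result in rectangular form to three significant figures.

Z_in ≈ 109 − j139 Ω

λ = v/f = 0.65·c / 2.13 GHz = 0.0915 m
βl = 2π·l/λ = 2π × 0.166 = 59.8°
tan(βl) = tan(59.8°) = 1.72
Z_in = Z_0·(Z_L + jZ_0·tanβl)/(Z_0 + jZ_L·tanβl)
     = 272·(882 + j467)/(272 + j1510)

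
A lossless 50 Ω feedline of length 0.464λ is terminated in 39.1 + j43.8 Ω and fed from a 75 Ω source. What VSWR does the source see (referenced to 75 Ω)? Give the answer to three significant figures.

VSWR ≈ 3.21

βl = 2π × 0.464 = 167°
tan(βl) = -0.23
Z_in = Z_0·(Z_L + jZ_0·tanβl)/(Z_0 + jZ_L·tanβl) = 27.9 + j31.1 Ω
Γ_s = (Z_in − Z_s)/(Z_in + Z_s) = (-47.1 + j31.1)/(103 + j31.1), |Γ_s| = 0.525
VSWR = (1 + |Γ_s|)/(1 − |Γ_s|)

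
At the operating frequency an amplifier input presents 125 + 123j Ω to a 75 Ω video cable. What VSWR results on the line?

Γ = (Z_L − Z_0)/(Z_L + Z_0) = (50 + j123)/(200 + j123)
|Γ| = 133/235 = 0.565
VSWR = (1 + |Γ|)/(1 − |Γ|) = 1.57/0.435

VSWR ≈ 3.6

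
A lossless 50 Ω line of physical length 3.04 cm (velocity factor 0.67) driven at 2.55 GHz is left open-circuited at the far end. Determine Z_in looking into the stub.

λ = v/f = 0.67·c / 2.55 GHz = 0.0788 m
βl = 2π·l/λ = 2π × 0.386 = 139°
tan(βl) = -0.874
For an open-circuited stub, Z_in = −jZ_0·cot(βl) = −jZ_0/tan(βl)

Z_in ≈ +j57.2 Ω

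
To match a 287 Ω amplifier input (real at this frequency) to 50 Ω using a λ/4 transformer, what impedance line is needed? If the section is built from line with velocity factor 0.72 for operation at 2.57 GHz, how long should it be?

Z_qwt ≈ 120 Ω; length ≈ 2.1 cm

Z_qwt = √(Z_0·R_L) = √(50 × 287) = √14350
λ = 0.72·c/f = 0.084 m, so l = λ/4 = 0.021 m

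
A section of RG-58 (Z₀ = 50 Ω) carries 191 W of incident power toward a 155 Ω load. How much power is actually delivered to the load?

P_delivered ≈ 141 W

Γ = (155 − 50)/(155 + 50) = 0.512
|Γ|² = 0.262
P_refl = |Γ|²·P_inc = 50.1 W, P_del = (1 − |Γ|²)·P_inc = 141 W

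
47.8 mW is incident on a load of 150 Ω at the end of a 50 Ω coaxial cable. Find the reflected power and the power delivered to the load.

Γ = (150 − 50)/(150 + 50) = 0.5
|Γ|² = 0.25
P_refl = |Γ|²·P_inc = 11.9 mW, P_del = (1 − |Γ|²)·P_inc = 35.8 mW

P_reflected ≈ 11.9 mW; P_delivered ≈ 35.8 mW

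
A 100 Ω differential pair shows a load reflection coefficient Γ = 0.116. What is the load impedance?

Z_L ≈ 126 Ω

Z_L = Z_0·(1 + Γ)/(1 − Γ) = 100·(1.12)/(0.884)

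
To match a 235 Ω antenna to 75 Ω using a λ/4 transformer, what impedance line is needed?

Z_qwt ≈ 133 Ω

Z_qwt = √(Z_0·R_L) = √(75 × 235) = √17620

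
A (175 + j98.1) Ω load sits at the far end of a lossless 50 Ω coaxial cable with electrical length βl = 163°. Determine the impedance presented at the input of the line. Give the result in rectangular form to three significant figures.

tan(βl) = tan(163°) = -0.306
Z_in = Z_0·(Z_L + jZ_0·tanβl)/(Z_0 + jZ_L·tanβl)
     = 50·(175 + j82.8)/(80 − j53.5)

Z_in ≈ 51.7 + j86.3 Ω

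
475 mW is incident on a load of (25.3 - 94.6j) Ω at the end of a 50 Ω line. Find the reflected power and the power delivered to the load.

P_reflected ≈ 311 mW; P_delivered ≈ 164 mW

|Γ| = |(-24.7 − j94.6)/(75.3 − j94.6)| = 0.809
|Γ|² = 0.654
P_refl = |Γ|²·P_inc = 311 mW, P_del = (1 − |Γ|²)·P_inc = 164 mW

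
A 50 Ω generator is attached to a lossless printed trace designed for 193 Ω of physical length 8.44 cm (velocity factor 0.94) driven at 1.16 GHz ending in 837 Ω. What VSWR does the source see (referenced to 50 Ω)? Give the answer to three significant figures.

λ = v/f = 0.94·c / 1.16 GHz = 0.243 m
βl = 2π·l/λ = 2π × 0.347 = 125°
tan(βl) = -1.43
Z_in = Z_0·(Z_L + jZ_0·tanβl)/(Z_0 + jZ_L·tanβl) = 64.6 + j125 Ω
Γ_s = (Z_in − Z_s)/(Z_in + Z_s) = (14.6 + j125)/(115 + j125), |Γ_s| = 0.741
VSWR = (1 + |Γ_s|)/(1 − |Γ_s|)

VSWR ≈ 6.73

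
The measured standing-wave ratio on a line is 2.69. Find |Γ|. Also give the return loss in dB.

|Γ| ≈ 0.458; return loss ≈ 6.78 dB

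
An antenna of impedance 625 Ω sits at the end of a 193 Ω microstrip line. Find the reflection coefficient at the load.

Γ = 0.528

Γ = (Z_L − Z_0)/(Z_L + Z_0) = (625 − 193)/(625 + 193) = 432/818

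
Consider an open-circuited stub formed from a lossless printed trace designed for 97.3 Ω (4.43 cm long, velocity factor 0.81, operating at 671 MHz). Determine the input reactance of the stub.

λ = v/f = 0.81·c / 671 MHz = 0.362 m
βl = 2π·l/λ = 2π × 0.122 = 44°
tan(βl) = 0.967
For an open-circuited stub, Z_in = −jZ_0·cot(βl) = −jZ_0/tan(βl)

X_in ≈ -101 Ω (capacitive)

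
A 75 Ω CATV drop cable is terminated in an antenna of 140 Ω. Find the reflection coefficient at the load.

Γ = (Z_L − Z_0)/(Z_L + Z_0) = (140 − 75)/(140 + 75) = 65/215

Γ = 0.302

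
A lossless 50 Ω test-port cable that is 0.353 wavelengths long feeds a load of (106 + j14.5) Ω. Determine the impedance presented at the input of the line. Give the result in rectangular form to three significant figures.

Z_in ≈ 29.8 + j23.1 Ω

βl = 2π × 0.353 = 127°
tan(βl) = tan(127°) = -1.32
Z_in = Z_0·(Z_L + jZ_0·tanβl)/(Z_0 + jZ_L·tanβl)
     = 50·(106 − j51.7)/(69.2 − j140)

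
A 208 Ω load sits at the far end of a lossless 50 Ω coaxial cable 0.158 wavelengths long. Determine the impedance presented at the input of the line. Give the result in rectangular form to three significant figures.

Z_in ≈ 16.7 − j30 Ω

βl = 2π × 0.158 = 56.9°
tan(βl) = tan(56.9°) = 1.53
Z_in = Z_0·(Z_L + jZ_0·tanβl)/(Z_0 + jZ_L·tanβl)
     = 50·(208 + j76.6)/(50 + j319)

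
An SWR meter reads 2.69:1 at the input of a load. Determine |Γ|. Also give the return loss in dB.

|Γ| = (S − 1)/(S + 1) = (2.69 − 1)/(2.69 + 1) = 1.69/3.69
RL = −20·log₁₀|Γ| = −20·log₁₀(0.458)

|Γ| ≈ 0.458; return loss ≈ 6.78 dB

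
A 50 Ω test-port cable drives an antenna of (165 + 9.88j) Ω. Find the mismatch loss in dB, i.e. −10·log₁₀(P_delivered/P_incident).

Γ = (115 + j9.88)/(215 + j9.88), |Γ| = 0.536
|Γ|² = 0.288, so P_del/P_inc = 1 − |Γ|² = 0.712
ML = −10·log₁₀(1 − |Γ|²)

mismatch loss ≈ 1.47 dB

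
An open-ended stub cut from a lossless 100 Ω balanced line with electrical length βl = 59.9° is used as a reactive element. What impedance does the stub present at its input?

tan(βl) = 1.73
For an open-ended stub, Z_in = −jZ_0·cot(βl) = −jZ_0/tan(βl)

Z_in ≈ −j58 Ω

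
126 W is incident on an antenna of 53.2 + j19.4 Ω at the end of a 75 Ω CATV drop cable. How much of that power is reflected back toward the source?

|Γ| = |(-21.8 + j19.4)/(128.2 + j19.4)| = 0.225
|Γ|² = 0.0507
P_refl = |Γ|²·P_inc = 6.38 W, P_del = (1 − |Γ|²)·P_inc = 120 W

P_reflected ≈ 6.38 W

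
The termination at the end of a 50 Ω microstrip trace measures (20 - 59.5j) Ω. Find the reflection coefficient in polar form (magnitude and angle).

Γ ≈ 0.725 ∠ -76.4°

Γ = (Z_L − Z_0)/(Z_L + Z_0) = (-30 − j59.5)/(70 − j59.5)
|Γ| = 66.6/91.9 = 0.725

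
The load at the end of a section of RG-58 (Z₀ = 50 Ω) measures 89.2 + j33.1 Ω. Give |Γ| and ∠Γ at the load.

Γ ≈ 0.359 ∠ 26.8°

Γ = (Z_L − Z_0)/(Z_L + Z_0) = (39.2 + j33.1)/(139.2 + j33.1)
|Γ| = 51.3/143 = 0.359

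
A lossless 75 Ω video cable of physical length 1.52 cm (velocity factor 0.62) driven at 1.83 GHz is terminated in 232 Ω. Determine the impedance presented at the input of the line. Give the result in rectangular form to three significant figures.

Z_in ≈ 35.2 − j46.5 Ω

λ = v/f = 0.62·c / 1.83 GHz = 0.102 m
βl = 2π·l/λ = 2π × 0.15 = 53.8°
tan(βl) = tan(53.8°) = 1.37
Z_in = Z_0·(Z_L + jZ_0·tanβl)/(Z_0 + jZ_L·tanβl)
     = 75·(232 + j103)/(75 + j317)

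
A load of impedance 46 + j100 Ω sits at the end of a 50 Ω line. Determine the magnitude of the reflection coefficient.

|Γ| ≈ 0.722

Γ = (Z_L − Z_0)/(Z_L + Z_0) = (-4 + j100)/(96 + j100)
|Γ| = 100/139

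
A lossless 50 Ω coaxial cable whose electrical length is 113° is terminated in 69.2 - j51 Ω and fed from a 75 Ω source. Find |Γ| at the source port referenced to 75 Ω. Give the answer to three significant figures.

|Γ| ≈ 0.458

tan(βl) = -2.36
Z_in = Z_0·(Z_L + jZ_0·tanβl)/(Z_0 + jZ_L·tanβl) = 36 + j36.7 Ω
Γ_s = (Z_in − Z_s)/(Z_in + Z_s) = (-39 + j36.7)/(111 + j36.7), |Γ_s| = 0.458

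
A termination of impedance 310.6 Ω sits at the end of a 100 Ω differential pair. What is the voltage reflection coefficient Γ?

Γ = (Z_L − Z_0)/(Z_L + Z_0) = (310.6 − 100)/(310.6 + 100) = 210.6/410.6

Γ = 0.513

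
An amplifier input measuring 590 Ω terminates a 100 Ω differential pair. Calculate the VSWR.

Γ = (590 − 100)/(590 + 100) = 0.71
VSWR = (1 + 0.71)/(1 − 0.71)

VSWR ≈ 5.9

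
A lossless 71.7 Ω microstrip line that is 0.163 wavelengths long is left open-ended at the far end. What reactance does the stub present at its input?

βl = 2π × 0.163 = 58.7°
tan(βl) = 1.64
For an open-ended stub, Z_in = −jZ_0·cot(βl) = −jZ_0/tan(βl)

X_in ≈ -43.6 Ω (capacitive)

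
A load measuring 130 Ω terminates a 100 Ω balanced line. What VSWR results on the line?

Γ = (130 − 100)/(130 + 100) = 0.13
VSWR = (1 + 0.13)/(1 − 0.13)

VSWR ≈ 1.3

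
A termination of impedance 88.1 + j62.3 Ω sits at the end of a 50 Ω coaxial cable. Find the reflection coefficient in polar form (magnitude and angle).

Γ = (Z_L − Z_0)/(Z_L + Z_0) = (38.1 + j62.3)/(138.1 + j62.3)
|Γ| = 73/152 = 0.482

Γ ≈ 0.482 ∠ 34.3°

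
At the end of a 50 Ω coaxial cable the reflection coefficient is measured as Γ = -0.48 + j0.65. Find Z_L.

Z_L = Z_0·(1 + Γ)/(1 − Γ) = 50·(0.52 + j0.65)/(1.48 − j0.65)

Z_L ≈ 6.64 + j24.9 Ω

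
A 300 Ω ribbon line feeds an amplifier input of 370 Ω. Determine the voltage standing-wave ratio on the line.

VSWR ≈ 1.23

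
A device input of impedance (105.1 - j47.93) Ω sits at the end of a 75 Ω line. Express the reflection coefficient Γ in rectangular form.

Γ ≈ 0.222 − j0.207

Γ = (Z_L − Z_0)/(Z_L + Z_0) = (30.1 − j47.93)/(180.1 − j47.93)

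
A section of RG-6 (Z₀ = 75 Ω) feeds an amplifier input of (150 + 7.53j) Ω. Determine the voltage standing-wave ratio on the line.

VSWR ≈ 2.01

Γ = (Z_L − Z_0)/(Z_L + Z_0) = (75 + j7.53)/(225 + j7.53)
|Γ| = 75.4/225 = 0.335
VSWR = (1 + |Γ|)/(1 − |Γ|) = 1.33/0.665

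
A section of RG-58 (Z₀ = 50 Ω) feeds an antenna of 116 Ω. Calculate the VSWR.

Γ = (116 − 50)/(116 + 50) = 0.398
VSWR = (1 + 0.398)/(1 − 0.398)

VSWR ≈ 2.32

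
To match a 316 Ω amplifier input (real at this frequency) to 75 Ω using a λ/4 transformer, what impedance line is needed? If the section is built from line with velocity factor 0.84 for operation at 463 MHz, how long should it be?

Z_qwt ≈ 154 Ω; length ≈ 13.6 cm

Z_qwt = √(Z_0·R_L) = √(75 × 316) = √23700
λ = 0.84·c/f = 0.544 m, so l = λ/4 = 0.136 m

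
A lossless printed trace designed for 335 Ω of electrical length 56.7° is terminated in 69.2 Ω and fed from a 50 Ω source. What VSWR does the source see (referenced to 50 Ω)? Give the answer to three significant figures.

VSWR ≈ 23.3

tan(βl) = 1.52
Z_in = Z_0·(Z_L + jZ_0·tanβl)/(Z_0 + jZ_L·tanβl) = 209 + j444 Ω
Γ_s = (Z_in − Z_s)/(Z_in + Z_s) = (159 + j444)/(259 + j444), |Γ_s| = 0.918
VSWR = (1 + |Γ_s|)/(1 − |Γ_s|)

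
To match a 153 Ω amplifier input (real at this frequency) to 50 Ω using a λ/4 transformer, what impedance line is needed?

Z_qwt = √(Z_0·R_L) = √(50 × 153) = √7650

Z_qwt ≈ 87.5 Ω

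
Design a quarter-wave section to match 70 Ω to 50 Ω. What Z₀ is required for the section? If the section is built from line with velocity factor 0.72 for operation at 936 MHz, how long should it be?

Z_qwt ≈ 59.2 Ω; length ≈ 5.77 cm

Z_qwt = √(Z_0·R_L) = √(50 × 70) = √3500
λ = 0.72·c/f = 0.231 m, so l = λ/4 = 0.0577 m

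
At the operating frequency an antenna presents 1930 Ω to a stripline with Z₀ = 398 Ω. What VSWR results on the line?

For a purely resistive load, VSWR = R_L/Z_0 or Z_0/R_L (whichever > 1) = 1930/398

VSWR ≈ 4.85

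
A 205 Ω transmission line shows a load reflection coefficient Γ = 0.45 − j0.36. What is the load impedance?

Z_L ≈ 317 − j342 Ω

Z_L = Z_0·(1 + Γ)/(1 − Γ) = 205·(1.45 − j0.36)/(0.55 + j0.36)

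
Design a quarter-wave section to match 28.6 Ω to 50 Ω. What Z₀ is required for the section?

Z_qwt ≈ 37.8 Ω

Z_qwt = √(Z_0·R_L) = √(50 × 28.6) = √1430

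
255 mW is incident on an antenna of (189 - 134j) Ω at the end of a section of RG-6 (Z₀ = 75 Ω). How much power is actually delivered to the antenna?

P_delivered ≈ 165 mW

|Γ| = |(114 − j134)/(264 − j134)| = 0.594
|Γ|² = 0.353
P_refl = |Γ|²·P_inc = 90 mW, P_del = (1 − |Γ|²)·P_inc = 165 mW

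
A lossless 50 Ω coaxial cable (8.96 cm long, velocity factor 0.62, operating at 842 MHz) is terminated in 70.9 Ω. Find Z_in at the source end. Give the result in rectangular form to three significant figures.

λ = v/f = 0.62·c / 842 MHz = 0.221 m
βl = 2π·l/λ = 2π × 0.406 = 146°
tan(βl) = tan(146°) = -0.674
Z_in = Z_0·(Z_L + jZ_0·tanβl)/(Z_0 + jZ_L·tanβl)
     = 50·(70.9 − j33.7)/(50 − j47.8)

Z_in ≈ 53.9 + j17.8 Ω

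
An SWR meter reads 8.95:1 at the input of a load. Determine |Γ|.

|Γ| = (S − 1)/(S + 1) = (8.95 − 1)/(8.95 + 1) = 7.95/9.95

|Γ| ≈ 0.799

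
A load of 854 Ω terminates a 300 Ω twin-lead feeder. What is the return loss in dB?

Γ = (854 − 300)/(854 + 300) = 0.48
RL = −20·log₁₀|Γ| = −20·log₁₀(0.48)

RL ≈ 6.37 dB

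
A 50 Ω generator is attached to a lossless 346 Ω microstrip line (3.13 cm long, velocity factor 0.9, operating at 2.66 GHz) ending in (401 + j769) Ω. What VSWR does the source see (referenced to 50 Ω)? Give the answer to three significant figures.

VSWR ≈ 1.18

λ = v/f = 0.9·c / 2.66 GHz = 0.102 m
βl = 2π·l/λ = 2π × 0.308 = 111°
tan(βl) = -2.6
Z_in = Z_0·(Z_L + jZ_0·tanβl)/(Z_0 + jZ_L·tanβl) = 56.5 + j5.71 Ω
Γ_s = (Z_in − Z_s)/(Z_in + Z_s) = (6.55 + j5.71)/(107 + j5.71), |Γ_s| = 0.0814
VSWR = (1 + |Γ_s|)/(1 − |Γ_s|)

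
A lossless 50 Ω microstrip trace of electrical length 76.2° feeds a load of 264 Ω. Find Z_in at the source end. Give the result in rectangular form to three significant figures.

tan(βl) = tan(76.2°) = 4.07
Z_in = Z_0·(Z_L + jZ_0·tanβl)/(Z_0 + jZ_L·tanβl)
     = 50·(264 + j204)/(50 + j1070)

Z_in ≈ 10 − j11.8 Ω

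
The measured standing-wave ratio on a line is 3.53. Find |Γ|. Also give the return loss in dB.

|Γ| ≈ 0.558; return loss ≈ 5.06 dB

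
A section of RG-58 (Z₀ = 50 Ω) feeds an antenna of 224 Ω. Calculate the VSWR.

VSWR ≈ 4.48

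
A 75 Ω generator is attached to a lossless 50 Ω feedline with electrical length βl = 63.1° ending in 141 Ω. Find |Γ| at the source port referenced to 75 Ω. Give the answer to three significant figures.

|Γ| ≈ 0.582

tan(βl) = 1.97
Z_in = Z_0·(Z_L + jZ_0·tanβl)/(Z_0 + jZ_L·tanβl) = 21.6 − j21.5 Ω
Γ_s = (Z_in − Z_s)/(Z_in + Z_s) = (-53.4 − j21.5)/(96.6 − j21.5), |Γ_s| = 0.582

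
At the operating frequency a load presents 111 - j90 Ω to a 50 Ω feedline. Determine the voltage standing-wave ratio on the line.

VSWR ≈ 3.87

Γ = (Z_L − Z_0)/(Z_L + Z_0) = (61 − j90)/(161 − j90)
|Γ| = 109/184 = 0.589
VSWR = (1 + |Γ|)/(1 − |Γ|) = 1.59/0.411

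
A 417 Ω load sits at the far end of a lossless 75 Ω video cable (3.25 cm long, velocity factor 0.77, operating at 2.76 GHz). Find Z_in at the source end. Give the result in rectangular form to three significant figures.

λ = v/f = 0.77·c / 2.76 GHz = 0.0837 m
βl = 2π·l/λ = 2π × 0.388 = 140°
tan(βl) = tan(140°) = -0.845
Z_in = Z_0·(Z_L + jZ_0·tanβl)/(Z_0 + jZ_L·tanβl)
     = 75·(417 − j63.4)/(75 − j352)

Z_in ≈ 31 + j82.1 Ω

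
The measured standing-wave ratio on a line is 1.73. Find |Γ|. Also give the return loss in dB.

|Γ| ≈ 0.267; return loss ≈ 11.5 dB

|Γ| = (S − 1)/(S + 1) = (1.73 − 1)/(1.73 + 1) = 0.73/2.73
RL = −20·log₁₀|Γ| = −20·log₁₀(0.267)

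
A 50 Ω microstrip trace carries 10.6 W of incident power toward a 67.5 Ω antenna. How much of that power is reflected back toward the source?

Γ = (67.5 − 50)/(67.5 + 50) = 0.149
|Γ|² = 0.0222
P_refl = |Γ|²·P_inc = 0.235 W, P_del = (1 − |Γ|²)·P_inc = 10.4 W

P_reflected ≈ 0.235 W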